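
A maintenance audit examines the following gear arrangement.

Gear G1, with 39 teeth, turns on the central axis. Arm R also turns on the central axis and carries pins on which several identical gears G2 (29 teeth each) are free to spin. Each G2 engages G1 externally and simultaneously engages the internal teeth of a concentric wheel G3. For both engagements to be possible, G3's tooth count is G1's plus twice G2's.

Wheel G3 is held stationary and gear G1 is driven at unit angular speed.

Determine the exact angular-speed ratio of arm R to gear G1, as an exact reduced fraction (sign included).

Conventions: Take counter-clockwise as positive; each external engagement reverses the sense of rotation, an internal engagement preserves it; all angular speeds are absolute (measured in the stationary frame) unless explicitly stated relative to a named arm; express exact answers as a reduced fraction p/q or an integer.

39/136

class = planetary set [G3 = 39+2·29 = 97; Willis about the carrier]
ring teeth: 39 + 2·29 = 97
39(ω_sun−ω_arm) = −97(ω_ring−ω_arm),  ω_ring = 0, ω_sun = 1
39(1−ω_arm) = −97(0−ω_arm)  ⇒  136·ω_arm = 39  ⇒  ω_arm = 39/136
ω_out/ω_in = 39/136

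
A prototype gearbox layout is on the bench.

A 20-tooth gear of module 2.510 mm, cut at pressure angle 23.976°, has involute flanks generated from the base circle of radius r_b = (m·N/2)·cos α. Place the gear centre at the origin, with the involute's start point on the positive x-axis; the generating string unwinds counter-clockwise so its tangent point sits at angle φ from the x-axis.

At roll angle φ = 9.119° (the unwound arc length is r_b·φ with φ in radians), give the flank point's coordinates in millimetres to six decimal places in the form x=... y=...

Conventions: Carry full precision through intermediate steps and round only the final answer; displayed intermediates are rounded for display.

x=23.222900 y=0.030742

topology: single-mesh involute geometry — m = 2.510, N = 20
pitch radius r_p = m·N/2 = 2.510·20/2 = 25.100000
base radius r_b = r_p·cos α = 25.100000·cos 23.976° = 22.934265
roll angle φ = 9.119° = 0.15915657 rad
x = r_b·(cos φ + φ·sin φ) = 23.222900
y = r_b·(sin φ − φ·cos φ) = 0.030742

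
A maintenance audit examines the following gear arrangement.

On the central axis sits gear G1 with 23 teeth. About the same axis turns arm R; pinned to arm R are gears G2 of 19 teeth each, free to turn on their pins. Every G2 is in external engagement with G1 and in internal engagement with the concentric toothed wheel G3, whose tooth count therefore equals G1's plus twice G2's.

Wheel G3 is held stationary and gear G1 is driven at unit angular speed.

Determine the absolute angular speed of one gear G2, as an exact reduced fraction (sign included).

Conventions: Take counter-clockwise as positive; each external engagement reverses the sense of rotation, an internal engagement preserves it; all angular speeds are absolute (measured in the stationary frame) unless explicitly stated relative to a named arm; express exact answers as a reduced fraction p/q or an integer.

-23/38

topology: planetary set — G1 23T / G2 19T / G3 61T, arm = carrier (Willis)
ring teeth: 23 + 2·19 = 61
23(ω_sun−ω_arm) = −61(ω_ring−ω_arm),  ω_ring = 0, ω_sun = 1
23(1−ω_arm) = −61(0−ω_arm)  ⇒  84·ω_arm = 23  ⇒  ω_arm = 23/84
sun–planet mesh: 23·(1−23/84) = −19·(ω_p−ω_arm)  ⇒  ω_p−ω_arm = -1403/1596
ω_p = 23/84 − 1403/1596 = -23/38
exact speed ratio = -23/38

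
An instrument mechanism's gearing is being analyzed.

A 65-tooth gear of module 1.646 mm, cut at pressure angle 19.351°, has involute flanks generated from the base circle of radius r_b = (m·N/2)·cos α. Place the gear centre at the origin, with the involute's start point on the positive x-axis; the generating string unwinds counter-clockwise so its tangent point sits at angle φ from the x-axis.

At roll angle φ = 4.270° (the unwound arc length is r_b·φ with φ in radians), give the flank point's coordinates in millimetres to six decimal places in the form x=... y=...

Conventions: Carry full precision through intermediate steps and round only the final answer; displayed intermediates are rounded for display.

x=50.612844 y=0.006960

topology: single-mesh involute geometry — m = 1.646, N = 65
pitch radius r_p = m·N/2 = 1.646·65/2 = 53.495000
base radius r_b = r_p·cos α = 53.495000·cos 19.351° = 50.472874
roll angle φ = 4.270° = 0.07452556 rad
x = r_b·(cos φ + φ·sin φ) = 50.612844
y = r_b·(sin φ − φ·cos φ) = 0.006960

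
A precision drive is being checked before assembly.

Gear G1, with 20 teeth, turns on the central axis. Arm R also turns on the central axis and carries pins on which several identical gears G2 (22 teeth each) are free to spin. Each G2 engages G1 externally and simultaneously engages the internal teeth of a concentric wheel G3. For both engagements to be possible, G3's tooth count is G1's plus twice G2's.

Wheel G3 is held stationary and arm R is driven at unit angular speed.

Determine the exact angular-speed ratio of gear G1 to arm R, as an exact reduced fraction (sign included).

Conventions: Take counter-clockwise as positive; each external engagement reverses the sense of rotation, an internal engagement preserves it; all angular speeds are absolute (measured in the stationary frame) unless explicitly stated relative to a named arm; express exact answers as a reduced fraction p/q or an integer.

21/5

recognized (axles ride arm R): planetary set, 20/22/64 teeth
ring teeth: 20 + 2·22 = 64
20(ω_sun−ω_arm) = −64(ω_ring−ω_arm),  ω_ring = 0, ω_arm = 1
ω_sun = 1 − (64/20)(0−1) = 21/5
ω_out/ω_in = 21/5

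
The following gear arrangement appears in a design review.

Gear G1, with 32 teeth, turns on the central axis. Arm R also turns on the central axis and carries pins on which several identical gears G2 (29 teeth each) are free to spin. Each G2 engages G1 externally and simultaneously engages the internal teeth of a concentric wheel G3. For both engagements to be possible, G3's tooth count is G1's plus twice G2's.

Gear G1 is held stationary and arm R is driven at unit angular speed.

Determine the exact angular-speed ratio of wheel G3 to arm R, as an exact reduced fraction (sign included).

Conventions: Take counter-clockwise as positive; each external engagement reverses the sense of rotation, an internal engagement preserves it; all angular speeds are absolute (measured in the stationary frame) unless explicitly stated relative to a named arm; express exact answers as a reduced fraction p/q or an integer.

planetary set (32T centre, 29T on arm, 90T internal) — Willis relation
ring teeth: 32 + 2·29 = 90
32(ω_sun−ω_arm) = −90(ω_ring−ω_arm),  ω_sun = 0, ω_arm = 1
ω_ring = 1 − (32/90)(0−1) = 61/45
ω_out/ω_in = 61/45

61/45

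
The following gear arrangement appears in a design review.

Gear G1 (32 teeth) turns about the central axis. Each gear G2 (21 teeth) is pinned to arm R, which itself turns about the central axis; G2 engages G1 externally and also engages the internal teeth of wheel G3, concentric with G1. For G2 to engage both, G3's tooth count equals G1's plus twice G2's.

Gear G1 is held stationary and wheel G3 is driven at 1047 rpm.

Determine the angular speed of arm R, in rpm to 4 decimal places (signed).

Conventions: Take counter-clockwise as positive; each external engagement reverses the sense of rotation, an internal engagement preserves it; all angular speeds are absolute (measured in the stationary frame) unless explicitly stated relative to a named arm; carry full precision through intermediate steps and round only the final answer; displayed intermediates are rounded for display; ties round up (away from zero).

+730.9245 rpm

planetary set (32T centre, 21T on arm, 74T internal) — Willis relation
normalise by the input: solve with ω_ring = 1, then scale by 1047 rpm
ring teeth: 32 + 2·21 = 74
32(ω_sun−ω_arm) = −74(ω_ring−ω_arm),  ω_sun = 0, ω_ring = 1
32(0−ω_arm) = −74(1−ω_arm)  ⇒  106·ω_arm = 74  ⇒  ω_arm = 37/53
scale: ω_arm = 37/53 × 1047 rpm = +730.9245 rpm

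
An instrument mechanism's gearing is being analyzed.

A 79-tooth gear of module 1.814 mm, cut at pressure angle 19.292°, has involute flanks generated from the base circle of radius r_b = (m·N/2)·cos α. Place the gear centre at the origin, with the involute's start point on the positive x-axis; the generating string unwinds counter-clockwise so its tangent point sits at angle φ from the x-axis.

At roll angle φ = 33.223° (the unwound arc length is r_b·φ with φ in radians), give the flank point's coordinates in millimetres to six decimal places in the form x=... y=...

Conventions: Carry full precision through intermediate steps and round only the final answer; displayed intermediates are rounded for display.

x=78.060925 y=4.249036

single-mesh involute tooth geometry (79T wheel at module 1.814)
pitch radius r_p = m·N/2 = 1.814·79/2 = 71.653000
base radius r_b = r_p·cos α = 71.653000·cos 19.292° = 67.629476
roll angle φ = 33.223° = 0.57985074 rad
x = r_b·(cos φ + φ·sin φ) = 78.060925
y = r_b·(sin φ − φ·cos φ) = 4.249036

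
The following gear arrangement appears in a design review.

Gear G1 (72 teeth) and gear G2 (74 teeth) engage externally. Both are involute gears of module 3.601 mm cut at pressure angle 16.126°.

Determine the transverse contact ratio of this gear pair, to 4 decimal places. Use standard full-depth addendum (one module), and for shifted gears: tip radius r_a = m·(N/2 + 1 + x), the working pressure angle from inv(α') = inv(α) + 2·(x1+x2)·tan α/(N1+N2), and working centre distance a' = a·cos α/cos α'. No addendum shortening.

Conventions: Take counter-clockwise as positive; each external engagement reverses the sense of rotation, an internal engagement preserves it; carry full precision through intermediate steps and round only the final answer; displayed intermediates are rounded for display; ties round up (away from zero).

2.0927

topology: single-mesh involute geometry — m = 3.601, 72T/74T pair
base radii: r_b1 = 124.535240, r_b2 = 127.994552
tip radii: r_a1 = 133.237000, r_a2 = 136.838000
no profile shift: α' = α, a' = a
action lengths: √(r_a1²−r_b1²) = 47.361083, √(r_a2²−r_b2²) = 48.394554
base pitch p_b = π·m·cos α = 10.867750
CR = (47.361083 + 48.394554 − 262.873000·sin 16.12600°)/10.867750 = 2.092659
contact ratio ≈ 2.0927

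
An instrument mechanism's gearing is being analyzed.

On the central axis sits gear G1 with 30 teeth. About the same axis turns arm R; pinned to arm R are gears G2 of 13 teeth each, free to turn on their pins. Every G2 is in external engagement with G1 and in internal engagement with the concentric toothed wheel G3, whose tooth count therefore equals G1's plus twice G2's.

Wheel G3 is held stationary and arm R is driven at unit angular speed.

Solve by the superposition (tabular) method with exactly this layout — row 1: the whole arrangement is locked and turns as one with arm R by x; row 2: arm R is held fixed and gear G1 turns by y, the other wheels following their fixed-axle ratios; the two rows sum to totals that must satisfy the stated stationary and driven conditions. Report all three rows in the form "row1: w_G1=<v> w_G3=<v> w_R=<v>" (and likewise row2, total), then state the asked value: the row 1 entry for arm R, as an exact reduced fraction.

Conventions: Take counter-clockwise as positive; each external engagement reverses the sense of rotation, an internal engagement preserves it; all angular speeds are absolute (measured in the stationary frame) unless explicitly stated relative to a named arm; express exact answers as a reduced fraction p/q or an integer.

planetary set (30T centre, 13T on arm, 56T internal) — Willis relation
superposition row 1 [locked train]: every member turns x
superposition row 2 [arm held]: sun y, ring −(30/56)·y, arm 0
boundary: total ω_ring = x − (30/56)·y = 0 and total ω_arm = x = 1  ⇒  y = 28/15, x = 1
row 2 ring = −(30/56)·28/15 = -1
totals (row 1 + row 2): sun 1 + 28/15 = 43/15, ring 1 + (-1) = 0, arm 1 + 0 = 1
asked cell (row1, arm) = 1

row1: w_G1=1 w_G3=1 w_R=1
row2: w_G1=28/15 w_G3=-1 w_R=0
total: w_G1=43/15 w_G3=0 w_R=1
asked value: 1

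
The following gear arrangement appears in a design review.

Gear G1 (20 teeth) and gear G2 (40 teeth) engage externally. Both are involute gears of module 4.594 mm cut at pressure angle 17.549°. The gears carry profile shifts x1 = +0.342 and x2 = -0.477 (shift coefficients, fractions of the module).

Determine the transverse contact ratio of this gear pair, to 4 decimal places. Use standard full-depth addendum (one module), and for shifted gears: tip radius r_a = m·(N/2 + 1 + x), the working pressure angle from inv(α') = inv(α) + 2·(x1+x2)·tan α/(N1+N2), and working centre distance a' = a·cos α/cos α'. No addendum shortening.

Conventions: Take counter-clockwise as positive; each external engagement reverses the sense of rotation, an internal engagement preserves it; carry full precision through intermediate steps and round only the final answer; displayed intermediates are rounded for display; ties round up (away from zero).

class = single-mesh tooth geometry [involute pair 20T × 40T, m = 4.594]
base radii: r_b1 = 43.801926, r_b2 = 87.603853
tip radii: r_a1 = 52.105148, r_a2 = 94.282662
inv(α') = inv(17.549°) + 2·(+0.342-0.477)·tan α/(20+40) = 0.00852837  ⇒  α' = 16.68979°
a' = a·cos α / cos α' = 137.8200·cos 17.549°/cos 16.68979° = 137.184873
action lengths: √(r_a1²−r_b1²) = 28.219456, √(r_a2²−r_b2²) = 34.853770
base pitch p_b = π·m·cos α = 13.760781
CR = (28.219456 + 34.853770 − 137.184873·sin 16.68979°)/13.760781 = 1.720478
contact ratio ≈ 1.7205

1.7205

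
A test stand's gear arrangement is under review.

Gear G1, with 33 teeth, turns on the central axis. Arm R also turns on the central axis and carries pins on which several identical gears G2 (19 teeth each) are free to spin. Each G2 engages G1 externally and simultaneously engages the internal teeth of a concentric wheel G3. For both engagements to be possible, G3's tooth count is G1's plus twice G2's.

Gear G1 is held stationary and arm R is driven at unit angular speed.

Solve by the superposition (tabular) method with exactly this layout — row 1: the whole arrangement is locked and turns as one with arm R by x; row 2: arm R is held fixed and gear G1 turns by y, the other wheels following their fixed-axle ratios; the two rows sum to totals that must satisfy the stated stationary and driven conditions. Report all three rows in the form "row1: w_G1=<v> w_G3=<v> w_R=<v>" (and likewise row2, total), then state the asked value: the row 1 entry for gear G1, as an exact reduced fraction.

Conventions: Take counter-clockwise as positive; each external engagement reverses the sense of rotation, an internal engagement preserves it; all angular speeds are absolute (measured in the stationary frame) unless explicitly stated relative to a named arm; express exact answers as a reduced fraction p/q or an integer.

row1: w_G1=1 w_G3=1 w_R=1
row2: w_G1=-1 w_G3=33/71 w_R=0
total: w_G1=0 w_G3=104/71 w_R=1
asked value: 1

class = planetary set [G3 = 33+2·19 = 71; Willis about the carrier]
row 1: whole set turns with the arm by x
row 2 — arm fixed, fixed-axis ratios: sun y, ring −(33/71)·y, arm 0
boundary: total ω_sun = x + y = 0 and total ω_arm = x = 1  ⇒  y = -1, x = 1
row 2 ring = −(33/71)·(-1) = 33/71
totals (row 1 + row 2): sun 1 + (-1) = 0, ring 1 + 33/71 = 104/71, arm 1 + 0 = 1
asked cell (row1, sun) = 1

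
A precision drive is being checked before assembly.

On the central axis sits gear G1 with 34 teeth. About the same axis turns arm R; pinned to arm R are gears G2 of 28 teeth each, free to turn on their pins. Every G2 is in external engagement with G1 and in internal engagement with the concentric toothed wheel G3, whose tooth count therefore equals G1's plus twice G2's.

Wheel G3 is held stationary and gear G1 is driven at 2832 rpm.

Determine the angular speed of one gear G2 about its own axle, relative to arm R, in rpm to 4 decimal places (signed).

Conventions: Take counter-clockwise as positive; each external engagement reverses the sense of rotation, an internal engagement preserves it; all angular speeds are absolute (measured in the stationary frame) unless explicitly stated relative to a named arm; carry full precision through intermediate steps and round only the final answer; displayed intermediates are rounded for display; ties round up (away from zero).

-2495.9447 rpm

planetary set (34T centre, 28T on arm, 90T internal) — Willis relation
normalise by the input: solve with ω_sun = 1, then scale by 2832 rpm
ring teeth: 34 + 2·28 = 90
34(ω_sun−ω_arm) = −90(ω_ring−ω_arm),  ω_ring = 0, ω_sun = 1
34(1−ω_arm) = −90(0−ω_arm)  ⇒  124·ω_arm = 34  ⇒  ω_arm = 17/62
sun–planet mesh: 34·(1−17/62) = −28·(ω_p−ω_arm)  ⇒  ω_p−ω_arm = -765/868
scale: ω_p−ω_arm = -765/868 × 2832 rpm = -2495.9447 rpm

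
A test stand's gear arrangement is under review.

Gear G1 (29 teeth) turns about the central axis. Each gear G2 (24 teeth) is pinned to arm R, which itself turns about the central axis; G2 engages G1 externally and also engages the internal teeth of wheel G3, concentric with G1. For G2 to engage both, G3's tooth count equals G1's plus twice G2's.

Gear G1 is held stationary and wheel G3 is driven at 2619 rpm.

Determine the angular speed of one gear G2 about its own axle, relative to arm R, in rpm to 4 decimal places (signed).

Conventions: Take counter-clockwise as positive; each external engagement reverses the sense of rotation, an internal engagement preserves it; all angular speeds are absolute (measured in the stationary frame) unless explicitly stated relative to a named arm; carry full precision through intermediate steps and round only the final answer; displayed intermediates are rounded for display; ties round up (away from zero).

+2298.8314 rpm

topology: planetary set — G1 29T / G2 24T / G3 77T, arm = carrier (Willis)
normalise by the input: solve with ω_ring = 1, then scale by 2619 rpm
ring teeth: 29 + 2·24 = 77
29(ω_sun−ω_arm) = −77(ω_ring−ω_arm),  ω_sun = 0, ω_ring = 1
29(0−ω_arm) = −77(1−ω_arm)  ⇒  106·ω_arm = 77  ⇒  ω_arm = 77/106
sun–planet mesh: 29·(0−77/106) = −24·(ω_p−ω_arm)  ⇒  ω_p−ω_arm = 2233/2544
scale: ω_p−ω_arm = 2233/2544 × 2619 rpm = +2298.8314 rpm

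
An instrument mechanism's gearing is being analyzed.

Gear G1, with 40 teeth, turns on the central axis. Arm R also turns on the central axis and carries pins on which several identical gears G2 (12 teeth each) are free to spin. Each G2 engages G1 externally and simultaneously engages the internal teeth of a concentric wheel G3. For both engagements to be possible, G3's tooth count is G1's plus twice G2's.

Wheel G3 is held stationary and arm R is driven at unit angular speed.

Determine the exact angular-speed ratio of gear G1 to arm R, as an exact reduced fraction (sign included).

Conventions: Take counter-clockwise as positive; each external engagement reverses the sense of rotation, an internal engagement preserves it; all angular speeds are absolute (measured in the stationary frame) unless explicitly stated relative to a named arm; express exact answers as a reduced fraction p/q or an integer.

planetary set (40T centre, 12T on arm, 64T internal) — Willis relation
ring teeth: 40 + 2·12 = 64
40(ω_sun−ω_arm) = −64(ω_ring−ω_arm),  ω_ring = 0, ω_arm = 1
ω_sun = 1 − (64/40)(0−1) = 13/5
ω_out/ω_in = 13/5

13/5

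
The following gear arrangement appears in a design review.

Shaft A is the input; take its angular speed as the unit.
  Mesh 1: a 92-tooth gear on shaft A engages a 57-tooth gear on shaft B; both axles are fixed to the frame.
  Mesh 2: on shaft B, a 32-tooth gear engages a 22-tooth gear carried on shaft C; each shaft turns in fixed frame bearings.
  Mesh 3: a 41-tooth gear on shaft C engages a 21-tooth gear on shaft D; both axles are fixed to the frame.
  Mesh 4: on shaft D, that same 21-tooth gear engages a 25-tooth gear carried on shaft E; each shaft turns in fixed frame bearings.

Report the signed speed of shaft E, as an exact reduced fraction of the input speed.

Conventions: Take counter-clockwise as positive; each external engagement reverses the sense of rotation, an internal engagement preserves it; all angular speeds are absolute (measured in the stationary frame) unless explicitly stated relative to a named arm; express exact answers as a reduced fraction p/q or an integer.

4-mesh fixed-axis compound train (all bearings frame-fixed)
mesh 1 [92T→57T]: |ω|/ω_in = 1×92/57 = 92/57, sense flips to −
mesh 2 [32T→22T]: |ω|/ω_in = (92/57)×32/22 = 1472/627, sense flips to +
mesh 3 [41T→21T]: |ω|/ω_in = (1472/627)×41/21 = 60352/13167, sense flips to −
mesh 4 [21T→25T]: |ω|/ω_in = (60352/13167)×21/25 = 60352/15675, sense flips to +
signed output speed (× input speed) = 60352/15675

60352/15675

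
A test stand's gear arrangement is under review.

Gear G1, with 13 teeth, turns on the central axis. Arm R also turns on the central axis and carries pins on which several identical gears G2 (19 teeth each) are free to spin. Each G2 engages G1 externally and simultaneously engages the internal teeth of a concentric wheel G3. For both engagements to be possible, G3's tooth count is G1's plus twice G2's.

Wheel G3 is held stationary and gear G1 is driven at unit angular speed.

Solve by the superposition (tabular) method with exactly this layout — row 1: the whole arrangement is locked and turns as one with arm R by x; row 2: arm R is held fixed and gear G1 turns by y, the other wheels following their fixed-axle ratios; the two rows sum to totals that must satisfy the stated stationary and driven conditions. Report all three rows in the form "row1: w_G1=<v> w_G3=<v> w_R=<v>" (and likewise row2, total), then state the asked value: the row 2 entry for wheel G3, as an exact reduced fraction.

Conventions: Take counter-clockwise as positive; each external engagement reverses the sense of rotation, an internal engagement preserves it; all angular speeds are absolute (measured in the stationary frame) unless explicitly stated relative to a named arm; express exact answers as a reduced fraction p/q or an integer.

row1: w_G1=13/64 w_G3=13/64 w_R=13/64
row2: w_G1=51/64 w_G3=-13/64 w_R=0
total: w_G1=1 w_G3=0 w_R=13/64
asked value: -13/64

topology: planetary set — G1 13T / G2 19T / G3 51T, arm = carrier (Willis)
row 1: whole set turns with the arm by x
row 2 (arm held, sun turns y): ω_ring = −(13/51)·y, ω_arm = 0
boundary: total ω_ring = x − (13/51)·y = 0 and total ω_sun = x + y = 1  ⇒  y = 51/64, x = 13/64
row 2 ring = −(13/51)·51/64 = -13/64
totals (row 1 + row 2): sun 13/64 + 51/64 = 1, ring 13/64 + (-13/64) = 0, arm 13/64 + 0 = 13/64
asked cell (row2, ring) = -13/64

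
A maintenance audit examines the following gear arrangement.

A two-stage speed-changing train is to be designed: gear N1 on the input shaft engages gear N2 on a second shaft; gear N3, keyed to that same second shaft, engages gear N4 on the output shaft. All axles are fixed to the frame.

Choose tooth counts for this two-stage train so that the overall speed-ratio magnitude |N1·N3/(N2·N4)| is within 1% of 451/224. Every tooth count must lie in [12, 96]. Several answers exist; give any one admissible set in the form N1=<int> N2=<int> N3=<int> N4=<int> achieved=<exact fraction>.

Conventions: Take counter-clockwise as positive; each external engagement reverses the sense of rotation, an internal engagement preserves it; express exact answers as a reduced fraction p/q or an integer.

design class (target 451/224): fixed-axis compound train
target = 451/224 in lowest terms: an exact hit needs N1·N3 = k·451 and N2·N4 = k·224 for one integer k, every count in [12, 96]; additionally prefer no 1:1 stage (N1 ≠ N2, N3 ≠ N4)
k = 1: no 1:1-free in-range split of k·451 and k·224 into factor pairs; take k = 2
k = 2: N1·N3 = 902 = 22·41, N2·N4 = 448 = 14·32
achieved = 22·41/(14·32) = 451/224; |achieved − target| = 0 ≤ 451/22400 ✓

N1=22 N2=14 N3=41 N4=32 achieved=451/224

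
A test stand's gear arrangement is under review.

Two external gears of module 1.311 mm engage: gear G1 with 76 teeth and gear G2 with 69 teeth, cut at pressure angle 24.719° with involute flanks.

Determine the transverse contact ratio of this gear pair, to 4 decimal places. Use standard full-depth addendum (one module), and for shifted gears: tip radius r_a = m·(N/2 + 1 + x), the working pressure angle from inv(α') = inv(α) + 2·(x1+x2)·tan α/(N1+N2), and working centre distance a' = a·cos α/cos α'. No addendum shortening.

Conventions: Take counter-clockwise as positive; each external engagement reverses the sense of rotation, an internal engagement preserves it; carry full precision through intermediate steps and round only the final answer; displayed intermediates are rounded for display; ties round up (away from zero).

recognized (one external pair, fixed centres): single-mesh tooth geometry, m = 1.311, N1 = 76, N2 = 69
base radii: r_b1 = 45.253155, r_b2 = 41.085101
tip radii: r_a1 = 51.129000, r_a2 = 46.540500
no profile shift: α' = α, a' = a
action lengths: √(r_a1²−r_b1²) = 23.797618, √(r_a2²−r_b2²) = 21.863957
base pitch p_b = π·m·cos α = 3.741236
CR = (23.797618 + 21.863957 − 95.047500·sin 24.71900°)/3.741236 = 1.581221
contact ratio ≈ 1.5812

1.5812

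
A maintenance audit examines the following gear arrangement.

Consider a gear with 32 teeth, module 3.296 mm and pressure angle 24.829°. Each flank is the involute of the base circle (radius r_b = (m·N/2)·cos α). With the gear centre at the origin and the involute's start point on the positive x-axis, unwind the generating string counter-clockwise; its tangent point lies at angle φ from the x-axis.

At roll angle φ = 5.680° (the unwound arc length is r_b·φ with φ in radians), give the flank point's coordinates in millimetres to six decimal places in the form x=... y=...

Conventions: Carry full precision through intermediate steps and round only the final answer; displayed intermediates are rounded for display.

x=48.095957 y=0.015528

recognized (one wheel, involute flank): single-mesh tooth geometry, m = 3.296, N = 32
pitch radius r_p = m·N/2 = 3.296·32/2 = 52.736000
base radius r_b = r_p·cos α = 52.736000·cos 24.829° = 47.861351
roll angle φ = 5.680° = 0.09913470 rad
x = r_b·(cos φ + φ·sin φ) = 48.095957
y = r_b·(sin φ − φ·cos φ) = 0.015528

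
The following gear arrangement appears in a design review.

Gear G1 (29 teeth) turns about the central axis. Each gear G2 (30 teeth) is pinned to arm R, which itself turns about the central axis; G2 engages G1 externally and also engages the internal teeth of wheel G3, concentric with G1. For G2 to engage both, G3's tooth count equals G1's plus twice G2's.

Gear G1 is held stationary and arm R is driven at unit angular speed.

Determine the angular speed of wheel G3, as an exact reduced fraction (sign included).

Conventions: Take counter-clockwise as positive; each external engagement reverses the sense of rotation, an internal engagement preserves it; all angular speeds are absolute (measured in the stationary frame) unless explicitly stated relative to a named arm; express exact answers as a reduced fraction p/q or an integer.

topology: planetary set — G1 29T / G2 30T / G3 89T, arm = carrier (Willis)
ring teeth: 29 + 2·30 = 89
29(ω_sun−ω_arm) = −89(ω_ring−ω_arm),  ω_sun = 0, ω_arm = 1
ω_ring = 1 − (29/89)(0−1) = 118/89
exact speed ratio = 118/89

118/89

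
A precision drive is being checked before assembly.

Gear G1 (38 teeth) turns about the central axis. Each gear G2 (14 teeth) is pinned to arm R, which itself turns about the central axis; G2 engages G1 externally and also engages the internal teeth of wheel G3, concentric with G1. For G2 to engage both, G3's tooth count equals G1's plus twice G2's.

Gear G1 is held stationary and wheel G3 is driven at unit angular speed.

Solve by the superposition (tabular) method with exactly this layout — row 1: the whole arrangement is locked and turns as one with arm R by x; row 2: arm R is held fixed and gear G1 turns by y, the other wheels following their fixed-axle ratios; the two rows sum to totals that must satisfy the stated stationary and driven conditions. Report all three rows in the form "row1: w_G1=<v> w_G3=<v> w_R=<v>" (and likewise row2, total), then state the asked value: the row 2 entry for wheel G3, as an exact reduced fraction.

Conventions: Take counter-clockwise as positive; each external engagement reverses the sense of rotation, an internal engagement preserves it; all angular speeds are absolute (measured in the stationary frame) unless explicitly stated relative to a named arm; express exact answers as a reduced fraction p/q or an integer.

recognized (axles ride arm R): planetary set, 38/14/66 teeth
row 1 (train locked, turned with arm): all members turn x
row 2 (arm held, sun turns y): ω_ring = −(38/66)·y, ω_arm = 0
boundary: total ω_sun = x + y = 0 and total ω_ring = x − (38/66)·y = 1  ⇒  y = -33/52, x = 33/52
row 2 ring = −(38/66)·(-33/52) = 19/52
totals (row 1 + row 2): sun 33/52 + (-33/52) = 0, ring 33/52 + 19/52 = 1, arm 33/52 + 0 = 33/52
asked cell (row2, ring) = 19/52

row1: w_G1=33/52 w_G3=33/52 w_R=33/52
row2: w_G1=-33/52 w_G3=19/52 w_R=0
total: w_G1=0 w_G3=1 w_R=33/52
asked value: 19/52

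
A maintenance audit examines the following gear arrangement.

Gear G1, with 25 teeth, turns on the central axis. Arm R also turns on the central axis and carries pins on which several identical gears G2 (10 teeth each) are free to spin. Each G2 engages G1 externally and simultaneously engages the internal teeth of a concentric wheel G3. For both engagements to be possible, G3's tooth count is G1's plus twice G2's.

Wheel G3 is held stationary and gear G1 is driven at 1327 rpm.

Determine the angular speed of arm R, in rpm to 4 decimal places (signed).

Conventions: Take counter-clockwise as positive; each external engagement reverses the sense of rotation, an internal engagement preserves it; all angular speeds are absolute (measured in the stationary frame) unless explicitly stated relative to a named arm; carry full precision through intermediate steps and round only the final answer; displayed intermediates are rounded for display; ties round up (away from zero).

topology: planetary set — G1 25T / G2 10T / G3 45T, arm = carrier (Willis)
normalise by the input: solve with ω_sun = 1, then scale by 1327 rpm
ring teeth: 25 + 2·10 = 45
25(ω_sun−ω_arm) = −45(ω_ring−ω_arm),  ω_ring = 0, ω_sun = 1
25(1−ω_arm) = −45(0−ω_arm)  ⇒  70·ω_arm = 25  ⇒  ω_arm = 5/14
scale: ω_arm = 5/14 × 1327 rpm = +473.9286 rpm

+473.9286 rpm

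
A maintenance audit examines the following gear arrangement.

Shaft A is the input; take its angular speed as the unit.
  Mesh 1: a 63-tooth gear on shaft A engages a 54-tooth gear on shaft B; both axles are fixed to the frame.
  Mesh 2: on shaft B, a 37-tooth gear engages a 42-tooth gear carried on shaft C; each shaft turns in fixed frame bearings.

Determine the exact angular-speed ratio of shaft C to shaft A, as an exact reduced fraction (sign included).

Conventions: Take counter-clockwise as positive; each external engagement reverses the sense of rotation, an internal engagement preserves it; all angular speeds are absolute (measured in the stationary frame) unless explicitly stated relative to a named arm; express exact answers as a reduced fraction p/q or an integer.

class = fixed-axis compound train [2 meshes; 2 ratios multiply, 2 sense flips]
mesh 1 [63T→54T]: running ratio 7/6, sense −
mesh 2 [37T→42T]: running ratio 37/36, sense +
ω_out/ω_in = 37/36

37/36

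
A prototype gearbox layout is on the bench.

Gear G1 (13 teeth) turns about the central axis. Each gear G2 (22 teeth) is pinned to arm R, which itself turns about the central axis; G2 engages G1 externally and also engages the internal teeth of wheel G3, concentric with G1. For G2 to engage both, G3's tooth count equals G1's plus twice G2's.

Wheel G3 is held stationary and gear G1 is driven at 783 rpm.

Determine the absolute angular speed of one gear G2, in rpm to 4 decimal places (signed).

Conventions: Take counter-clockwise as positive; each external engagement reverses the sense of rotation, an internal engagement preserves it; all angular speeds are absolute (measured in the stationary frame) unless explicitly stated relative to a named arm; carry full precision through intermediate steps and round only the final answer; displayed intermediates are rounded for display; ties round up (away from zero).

planetary set (13T centre, 22T on arm, 57T internal) — Willis relation
normalise by the input: solve with ω_sun = 1, then scale by 783 rpm
ring teeth: 13 + 2·22 = 57
13(ω_sun−ω_arm) = −57(ω_ring−ω_arm),  ω_ring = 0, ω_sun = 1
13(1−ω_arm) = −57(0−ω_arm)  ⇒  70·ω_arm = 13  ⇒  ω_arm = 13/70
sun–planet mesh: 13·(1−13/70) = −22·(ω_p−ω_arm)  ⇒  ω_p−ω_arm = -741/1540
ω_p = 13/70 − 741/1540 = -13/44
scale: ω_p = -13/44 × 783 rpm = -231.3409 rpm

-231.3409 rpm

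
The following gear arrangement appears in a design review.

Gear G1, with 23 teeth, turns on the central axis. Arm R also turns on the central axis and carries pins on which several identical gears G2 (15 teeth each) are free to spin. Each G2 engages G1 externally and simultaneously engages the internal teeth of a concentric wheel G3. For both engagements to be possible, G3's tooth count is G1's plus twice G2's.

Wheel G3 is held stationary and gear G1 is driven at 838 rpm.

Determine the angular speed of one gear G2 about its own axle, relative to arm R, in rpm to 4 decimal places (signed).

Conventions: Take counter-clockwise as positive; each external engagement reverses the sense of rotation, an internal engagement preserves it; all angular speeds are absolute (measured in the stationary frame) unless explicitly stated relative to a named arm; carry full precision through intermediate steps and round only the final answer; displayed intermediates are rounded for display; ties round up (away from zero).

-896.0719 rpm

planetary set (23T centre, 15T on arm, 53T internal) — Willis relation
normalise by the input: solve with ω_sun = 1, then scale by 838 rpm
ring teeth: 23 + 2·15 = 53
23(ω_sun−ω_arm) = −53(ω_ring−ω_arm),  ω_ring = 0, ω_sun = 1
23(1−ω_arm) = −53(0−ω_arm)  ⇒  76·ω_arm = 23  ⇒  ω_arm = 23/76
sun–planet mesh: 23·(1−23/76) = −15·(ω_p−ω_arm)  ⇒  ω_p−ω_arm = -1219/1140
scale: ω_p−ω_arm = -1219/1140 × 838 rpm = -896.0719 rpm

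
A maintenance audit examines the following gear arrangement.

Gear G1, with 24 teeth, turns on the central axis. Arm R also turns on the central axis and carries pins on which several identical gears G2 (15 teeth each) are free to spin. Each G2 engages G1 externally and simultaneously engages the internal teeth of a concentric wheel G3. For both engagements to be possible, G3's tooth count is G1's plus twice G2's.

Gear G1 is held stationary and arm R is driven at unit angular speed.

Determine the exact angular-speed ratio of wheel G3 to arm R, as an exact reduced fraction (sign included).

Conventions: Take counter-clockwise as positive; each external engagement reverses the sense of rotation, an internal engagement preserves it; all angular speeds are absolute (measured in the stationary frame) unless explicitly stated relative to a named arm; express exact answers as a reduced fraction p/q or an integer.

topology: planetary set — G1 24T / G2 15T / G3 54T, arm = carrier (Willis)
ring teeth: 24 + 2·15 = 54
24(ω_sun−ω_arm) = −54(ω_ring−ω_arm),  ω_sun = 0, ω_arm = 1
ω_ring = 1 − (24/54)(0−1) = 13/9
ω_out/ω_in = 13/9

13/9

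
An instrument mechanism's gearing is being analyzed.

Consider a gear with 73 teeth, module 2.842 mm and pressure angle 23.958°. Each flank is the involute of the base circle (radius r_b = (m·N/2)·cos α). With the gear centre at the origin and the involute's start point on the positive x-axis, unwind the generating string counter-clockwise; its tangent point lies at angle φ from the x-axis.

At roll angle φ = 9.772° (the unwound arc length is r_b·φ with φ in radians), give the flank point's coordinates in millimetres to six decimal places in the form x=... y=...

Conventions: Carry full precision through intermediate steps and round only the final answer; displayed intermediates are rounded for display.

x=96.164437 y=0.156310

recognized (one wheel, involute flank): single-mesh tooth geometry, m = 2.842, N = 73
pitch radius r_p = m·N/2 = 2.842·73/2 = 103.733000
base radius r_b = r_p·cos α = 103.733000·cos 23.958° = 94.795714
roll angle φ = 9.772° = 0.17055357 rad
x = r_b·(cos φ + φ·sin φ) = 96.164437
y = r_b·(sin φ − φ·cos φ) = 0.156310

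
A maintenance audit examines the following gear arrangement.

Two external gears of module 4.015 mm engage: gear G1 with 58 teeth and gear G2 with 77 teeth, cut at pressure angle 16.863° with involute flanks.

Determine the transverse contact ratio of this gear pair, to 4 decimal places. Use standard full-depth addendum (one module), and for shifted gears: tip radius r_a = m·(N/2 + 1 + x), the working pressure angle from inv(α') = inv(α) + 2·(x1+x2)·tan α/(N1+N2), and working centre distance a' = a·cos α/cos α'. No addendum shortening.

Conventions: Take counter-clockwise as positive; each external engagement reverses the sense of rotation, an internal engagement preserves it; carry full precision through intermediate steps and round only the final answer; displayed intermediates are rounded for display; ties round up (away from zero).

single-mesh involute tooth geometry (58T engaging 77T at module 4.015)
base radii: r_b1 = 111.428424, r_b2 = 147.930839
tip radii: r_a1 = 120.450000, r_a2 = 158.592500
no profile shift: α' = α, a' = a
action lengths: √(r_a1²−r_b1²) = 45.737389, √(r_a2²−r_b2²) = 57.166842
base pitch p_b = π·m·cos α = 12.071128
CR = (45.737389 + 57.166842 − 271.012500·sin 16.86300°)/12.071128 = 2.012055
contact ratio ≈ 2.0121

2.0121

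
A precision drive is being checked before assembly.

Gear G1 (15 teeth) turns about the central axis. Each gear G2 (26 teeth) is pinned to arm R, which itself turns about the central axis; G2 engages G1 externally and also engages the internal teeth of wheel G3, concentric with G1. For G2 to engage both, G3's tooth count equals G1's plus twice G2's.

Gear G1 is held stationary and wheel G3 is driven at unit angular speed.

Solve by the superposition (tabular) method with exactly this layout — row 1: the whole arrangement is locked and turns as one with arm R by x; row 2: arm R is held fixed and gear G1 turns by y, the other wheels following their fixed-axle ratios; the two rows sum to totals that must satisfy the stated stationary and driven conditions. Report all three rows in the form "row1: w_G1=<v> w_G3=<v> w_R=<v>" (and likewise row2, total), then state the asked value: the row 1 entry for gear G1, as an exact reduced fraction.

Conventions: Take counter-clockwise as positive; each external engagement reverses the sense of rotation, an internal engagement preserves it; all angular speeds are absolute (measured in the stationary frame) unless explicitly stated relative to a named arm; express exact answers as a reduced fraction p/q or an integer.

planetary set (15T centre, 26T on arm, 67T internal) — Willis relation
row 1 — lock + rotate with arm: ω_sun = ω_ring = ω_arm = x
row 2: sun turns y, ring = −(15/67)·y, arm 0
boundary: total ω_sun = x + y = 0 and total ω_ring = x − (15/67)·y = 1  ⇒  y = -67/82, x = 67/82
row 2 ring = −(15/67)·(-67/82) = 15/82
totals (row 1 + row 2): sun 67/82 + (-67/82) = 0, ring 67/82 + 15/82 = 1, arm 67/82 + 0 = 67/82
asked cell (row1, sun) = 67/82

row1: w_G1=67/82 w_G3=67/82 w_R=67/82
row2: w_G1=-67/82 w_G3=15/82 w_R=0
total: w_G1=0 w_G3=1 w_R=67/82
asked value: 67/82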